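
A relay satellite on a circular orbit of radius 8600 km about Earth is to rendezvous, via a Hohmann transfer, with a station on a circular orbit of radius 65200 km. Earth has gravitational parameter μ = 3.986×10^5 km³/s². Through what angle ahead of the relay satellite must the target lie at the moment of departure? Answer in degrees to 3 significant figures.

Transfer-ellipse semi-major axis a_t = (r₁ + r₂)/2 = (8600 + 65200)/2 = 36900 km.
The half-period of the transfer ellipse is t = π√(a_t³/μ) = 35271 s.
The target's mean motion on its circular orbit is ω₂ = √(μ/r₂³) = 3.7923×10^-5 rad/s.
Angle swept by the target during transfer: ω₂·t = 1.3376 rad = 76.64°.
Arrival is 180° from departure on the ellipse, so φ = 180° − 76.64° = 103°.

φ = 103°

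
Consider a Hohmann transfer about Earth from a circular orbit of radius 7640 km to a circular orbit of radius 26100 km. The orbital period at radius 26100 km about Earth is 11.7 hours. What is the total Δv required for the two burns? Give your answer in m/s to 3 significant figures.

From Kepler's third law T² = 4π²r³/μ at r = 26100 km, T = 11.7 hours = 11.7 × 3600 s = 42120 s: μ = 4π²r³/T² = 3.95644×10^5 km³/s².
Transfer-ellipse semi-major axis a_t = (r₁ + r₂)/2 = (7640 + 26100)/2 = 16870 km.
Circular speed at r₁: v₁ = √(μ/r₁) = √(3.95644×10^5/7640) = 7.196 km/s.
On the transfer ellipse at r₁, vis-viva equation gives v_p = √[μ(2/r₁ − 1/a_t)] = 8.951 km/s.
First burn Δv₁ = |v_p − v₁| = 1.755 km/s.
At r₂, v₂ = √(μ/r₂) = 3.893 km/s.
Transfer-orbit speed at r₂: v_a = √[μ(2/r₂ − 1/a_t)] = 2.620 km/s.
Second burn Δv₂ = |v₂ − v_a| = 1.273 km/s.
Total Δv = Δv₁ + Δv₂ = 3.028 km/s.

Δv = 3030 m/s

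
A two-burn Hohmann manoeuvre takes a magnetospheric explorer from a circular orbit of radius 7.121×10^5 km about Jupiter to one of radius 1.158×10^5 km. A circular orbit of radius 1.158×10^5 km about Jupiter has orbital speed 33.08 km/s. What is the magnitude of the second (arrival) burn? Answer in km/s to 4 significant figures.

From the circular-orbit relation v² = μ/r at r = 1.158×10^5 km: μ = v²r = (33.08)² × 1.158×10^5 = 1.26718×10^8 km³/s².
The Hohmann ellipse has a_t = (r₁ + r₂)/2 = 4.1395×10^5 km.
On the circular orbit at r = 1.158×10^5 km, v_c = √(μ/r) = 33.08 km/s.
Transfer-orbit speed at the same r (vis-viva, a = a_t): v_t = √[μ(2/r − 1/a_t)] = 43.39 km/s.
Δv₂ = |v_t − v_c| = |43.39 − 33.08| = 10.31 km/s.

Δv₂ = 10.31 km/s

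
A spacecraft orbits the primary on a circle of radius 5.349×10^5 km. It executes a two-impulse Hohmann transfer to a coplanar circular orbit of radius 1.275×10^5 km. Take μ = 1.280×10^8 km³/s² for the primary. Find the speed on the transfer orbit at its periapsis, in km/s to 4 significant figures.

v = 40.27 km/s

The Hohmann ellipse has a_t = (r₁ + r₂)/2 = 3.312×10^5 km.
At periapsis, r = 1.275×10^5 km.
Applying v² = μ(2/r − 1/a_t): v = 40.27 km/s.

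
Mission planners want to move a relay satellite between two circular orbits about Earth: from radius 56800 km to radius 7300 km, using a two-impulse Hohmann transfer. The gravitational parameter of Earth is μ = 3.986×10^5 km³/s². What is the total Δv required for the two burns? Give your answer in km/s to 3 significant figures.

Δv = 3.83 km/s

Transfer-ellipse semi-major axis a_t = (r₁ + r₂)/2 = (56800 + 7300)/2 = 32050 km.
Circular speed at r₁: v₁ = √(μ/r₁) = √(3.986×10^5/56800) = 2.649 km/s.
Transfer-orbit speed at r₁ (vis-viva equation): v_a = √[μ(2/r₁ − 1/a_t)] = 1.264 km/s.
First burn Δv₁ = |v_a − v₁| = 1.385 km/s.
At r₂, v₂ = √(μ/r₂) = 7.389 km/s.
Transfer-orbit speed at r₂: v_p = √[μ(2/r₂ − 1/a_t)] = 9.837 km/s.
Second burn Δv₂ = |v₂ − v_p| = 2.448 km/s.
Total Δv = Δv₁ + Δv₂ = 3.833 km/s.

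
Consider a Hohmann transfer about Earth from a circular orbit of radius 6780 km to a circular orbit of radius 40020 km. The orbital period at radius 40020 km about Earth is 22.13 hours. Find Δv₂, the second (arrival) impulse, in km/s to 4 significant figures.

From Kepler's third law T² = 4π²r³/μ at r = 40020 km, T = 22.13 hours = 22.13 × 3600 s = 79668 s: μ = 4π²r³/T² = 3.98679×10^5 km³/s².
The Hohmann ellipse has a_t = (r₁ + r₂)/2 = 23400 km.
Circular speed at r = 40020 km: v_c = √(μ/r) = 3.156 km/s.
Vis-viva on the transfer ellipse at r = 40020 km gives v_t = √[μ(2/r − 1/a_t)] = 1.699 km/s.
Δv₂ = |v_t − v_c| = |1.699 − 3.156| = 1.457 km/s.

Δv₂ = 1.457 km/s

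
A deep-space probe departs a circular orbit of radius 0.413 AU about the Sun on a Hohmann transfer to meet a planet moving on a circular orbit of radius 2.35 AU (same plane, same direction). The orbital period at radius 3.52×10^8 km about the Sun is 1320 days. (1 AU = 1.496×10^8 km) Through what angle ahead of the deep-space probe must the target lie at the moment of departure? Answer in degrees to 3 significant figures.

From Kepler's third law T² = 4π²r³/μ at r = 3.52×10^8 km, T = 1320 days = 1320 × 86400 s = 1.14048×10^8 s: μ = 4π²r³/T² = 1.32377×10^11 km³/s².
In km: r₁ = 0.413 × 1.496×10^8 = 6.17848×10^7 km; r₂ = 2.35 × 1.496×10^8 = 3.5156×10^8 km.
The Hohmann ellipse has a_t = (r₁ + r₂)/2 = 2.066724×10^8 km.
The half-period of the transfer ellipse is t = π√(a_t³/μ) = 2.565×10^7 s.
Target angular speed ω₂ = √(μ/r₂³) = 5.520×10^-8 rad/s.
Angle swept by the target during transfer: ω₂·t = 1.416 rad = 81.13°.
The deep-space probe traverses 180° on the transfer ellipse, so the target must lead by 180° − 81.13° = 98.9°.

φ = 98.9°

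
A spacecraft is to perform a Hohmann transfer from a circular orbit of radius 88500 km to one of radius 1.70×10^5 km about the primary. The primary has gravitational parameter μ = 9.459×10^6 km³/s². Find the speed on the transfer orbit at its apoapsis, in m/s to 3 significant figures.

The Hohmann ellipse has a_t = (r₁ + r₂)/2 = 1.2925×10^5 km.
At apoapsis, r = 1.700×10^5 km.
Vis-viva: v = √[μ(2/r − 1/a_t)] = √[9.459×10^6 × (2/1.700×10^5 − 1/1.2925×10^5)] = 6.172 km/s.

v = 6170 m/s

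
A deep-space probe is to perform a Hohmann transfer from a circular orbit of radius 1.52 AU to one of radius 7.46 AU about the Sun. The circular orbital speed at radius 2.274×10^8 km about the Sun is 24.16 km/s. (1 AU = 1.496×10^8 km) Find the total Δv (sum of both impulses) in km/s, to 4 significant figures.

Δv = 11.54 km/s

From the circular-orbit relation v² = μ/r at r = 2.274×10^8 km: μ = v²r = (24.16)² × 2.274×10^8 = 1.32735×10^11 km³/s².
In km: r₁ = 1.52 × 1.496×10^8 = 2.27392×10^8 km; r₂ = 7.46 × 1.496×10^8 = 1.116016×10^9 km.
The Hohmann ellipse has a_t = (r₁ + r₂)/2 = 6.71704×10^8 km.
Circular speed at r₁: v₁ = √(μ/r₁) = √(1.32735×10^11/2.27392×10^8) = 24.160 km/s.
On the transfer ellipse at r₁, vis-viva equation gives v_p = √[μ(2/r₁ − 1/a_t)] = 31.142 km/s.
First burn Δv₁ = |v_p − v₁| = 6.982 km/s.
Circular speed at r₂: v₂ = √(μ/r₂) = 10.9058 km/s.
Transfer-orbit speed at r₂: v_a = √[μ(2/r₂ − 1/a_t)] = 6.34535 km/s.
Second burn Δv₂ = |v₂ − v_a| = 4.560 km/s.
Total Δv = Δv₁ + Δv₂ = 11.54 km/s.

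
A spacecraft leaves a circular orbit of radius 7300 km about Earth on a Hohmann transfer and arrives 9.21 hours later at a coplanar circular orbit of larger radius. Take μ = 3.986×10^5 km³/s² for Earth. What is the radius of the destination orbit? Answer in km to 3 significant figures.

r₂ = 63500 km

Transfer time t = 9.21 hours = 33156 s, and t = π√(a_t³/μ).
So a_t = (μ t²/π²)^(1/3) = (3.986×10^5 × (33156)² / π²)^(1/3) = 35410 km.
Since a_t = (r₁ + r₂)/2, r₂ = 2a_t − r₁ = 2×35410 − 7300 = 63520 km.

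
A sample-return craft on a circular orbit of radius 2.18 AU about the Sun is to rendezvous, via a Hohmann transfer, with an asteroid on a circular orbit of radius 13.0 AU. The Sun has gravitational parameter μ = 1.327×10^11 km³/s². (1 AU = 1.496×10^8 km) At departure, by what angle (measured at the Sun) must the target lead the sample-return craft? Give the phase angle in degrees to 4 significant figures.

In km: r₁ = 2.18 × 1.496×10^8 = 3.26128×10^8 km; r₂ = 13.0 × 1.496×10^8 = 1.9448×10^9 km.
Semi-major axis of the transfer orbit: a_t = (3.26128×10^8 + 1.9448×10^9)/2 = 1.135464×10^9 km.
The half-period of the transfer ellipse is t = π√(a_t³/μ) = 3.300×10^8 s.
The target's mean motion on its circular orbit is ω₂ = √(μ/r₂³) = 4.247×10^-9 rad/s.
Angle swept by the target during transfer: ω₂·t = 1.4015 rad = 80.30°.
The sample-return craft traverses 180° on the transfer ellipse, so the target must lead by 180° − 80.30° = 99.70°.

φ = 99.70°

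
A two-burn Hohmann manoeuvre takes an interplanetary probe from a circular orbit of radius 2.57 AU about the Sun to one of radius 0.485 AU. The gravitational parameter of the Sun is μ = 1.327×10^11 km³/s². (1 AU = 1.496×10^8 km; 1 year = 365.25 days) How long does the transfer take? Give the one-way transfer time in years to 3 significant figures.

In km: r₁ = 2.57 × 1.496×10^8 = 3.84472×10^8 km; r₂ = 0.485 × 1.496×10^8 = 7.2556×10^7 km.
The Hohmann ellipse has a_t = (r₁ + r₂)/2 = 2.28514×10^8 km.
Transfer time t = π√(a_t³/μ) = π√((2.28514×10^8)³ / 1.327×10^11) = 2.979×10^7 s.
Converting: 2.979×10^7 s ÷ 3.15576×10^7 s/year (365.25 × 86400) = 0.944 years.

t = 0.944 years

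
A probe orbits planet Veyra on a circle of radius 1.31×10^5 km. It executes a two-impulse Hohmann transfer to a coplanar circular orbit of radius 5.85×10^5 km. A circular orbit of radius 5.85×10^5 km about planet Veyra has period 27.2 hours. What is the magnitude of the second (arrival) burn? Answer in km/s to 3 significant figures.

Δv₂ = 14.8 km/s

From Kepler's third law T² = 4π²r³/μ at r = 5.85×10^5 km, T = 27.2 hours = 27.2 × 3600 s = 97920 s: μ = 4π²r³/T² = 8.24299×10^8 km³/s².
Semi-major axis of the transfer orbit: a_t = (1.310×10^5 + 5.850×10^5)/2 = 3.580×10^5 km.
On the circular orbit at r = 5.850×10^5 km, v_c = √(μ/r) = 37.54 km/s.
Vis-viva on the transfer ellipse at r = 5.850×10^5 km gives v_t = √[μ(2/r − 1/a_t)] = 22.71 km/s.
Δv₂ = |v_t − v_c| = |22.71 − 37.54| = 14.83 km/s.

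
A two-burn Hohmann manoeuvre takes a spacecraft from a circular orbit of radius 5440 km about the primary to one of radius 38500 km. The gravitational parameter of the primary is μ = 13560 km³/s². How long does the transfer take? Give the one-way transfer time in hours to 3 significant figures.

t = 24.4 hours

The Hohmann ellipse has a_t = (r₁ + r₂)/2 = 21970 km.
Half the transfer-orbit period gives t = π√(a_t³/μ) = 87850 s.
Converting: 87850 s ÷ 3600 s/hour = 24.4 hours.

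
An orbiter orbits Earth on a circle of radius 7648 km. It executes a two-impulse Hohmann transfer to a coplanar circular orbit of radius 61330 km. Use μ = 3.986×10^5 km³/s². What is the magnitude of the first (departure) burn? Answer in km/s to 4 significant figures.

Semi-major axis of the transfer orbit: a_t = (7648 + 61330)/2 = 34489 km.
On the circular orbit at r = 7648 km, v_c = √(μ/r) = 7.219 km/s.
Transfer-orbit speed at the same r (vis-viva, a = a_t): v_t = √[μ(2/r − 1/a_t)] = 9.627 km/s.
Δv₁ = |v_t − v_c| = |9.627 − 7.219| = 2.408 km/s.

Δv₁ = 2.408 km/s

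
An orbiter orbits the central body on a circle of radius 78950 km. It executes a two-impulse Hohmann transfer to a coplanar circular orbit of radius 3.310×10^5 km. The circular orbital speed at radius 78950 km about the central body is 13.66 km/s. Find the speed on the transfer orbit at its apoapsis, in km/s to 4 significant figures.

From the circular-orbit relation v² = μ/r at r = 78950 km: μ = v²r = (13.66)² × 78950 = 1.47317×10^7 km³/s².
Transfer-ellipse semi-major axis a_t = (r₁ + r₂)/2 = (78950 + 3.310×10^5)/2 = 2.04975×10^5 km.
The apoapsis of the transfer ellipse is at r = 3.310×10^5 km.
Applying v² = μ(2/r − 1/a_t): v = 4.140 km/s.

v = 4.140 km/s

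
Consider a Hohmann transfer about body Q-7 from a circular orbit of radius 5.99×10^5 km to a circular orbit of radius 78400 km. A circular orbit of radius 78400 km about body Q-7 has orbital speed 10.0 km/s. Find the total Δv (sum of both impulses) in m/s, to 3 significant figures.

Δv = 5180 m/s

From the circular-orbit relation v² = μ/r at r = 78400 km: μ = v²r = (10.0)² × 78400 = 7.84000×10^6 km³/s².
The Hohmann ellipse has a_t = (r₁ + r₂)/2 = 3.387×10^5 km.
Circular speed at r₁: v₁ = √(μ/r₁) = √(7.84000×10^6/5.990×10^5) = 3.618 km/s.
On the transfer ellipse at r₁, v² = μ(2/r − 1/a) gives v_a = √[μ(2/r₁ − 1/a_t)] = 1.741 km/s.
First burn Δv₁ = |v_a − v₁| = 1.877 km/s.
At r₂, v₂ = √(μ/r₂) = 10.000 km/s.
Transfer-orbit speed at r₂: v_p = √[μ(2/r₂ − 1/a_t)] = 13.299 km/s.
Second burn Δv₂ = |v₂ − v_p| = 3.299 km/s.
Total Δv = Δv₁ + Δv₂ = 5.176 km/s.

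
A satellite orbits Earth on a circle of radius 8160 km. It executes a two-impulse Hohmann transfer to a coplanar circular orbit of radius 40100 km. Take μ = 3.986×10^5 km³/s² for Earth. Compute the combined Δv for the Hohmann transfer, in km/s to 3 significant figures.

Semi-major axis of the transfer orbit: a_t = (8160 + 40100)/2 = 24130 km.
At r₁ the circular-orbit speed is v₁ = √(μ/r₁) = 6.989 km/s.
On the transfer ellipse at r₁, vis-viva equation gives v_p = √[μ(2/r₁ − 1/a_t)] = 9.010 km/s.
First burn Δv₁ = |v_p − v₁| = 2.021 km/s.
Circular speed at r₂: v₂ = √(μ/r₂) = 3.1528 km/s.
Transfer-orbit speed at r₂: v_a = √[μ(2/r₂ − 1/a_t)] = 1.8334 km/s.
Second burn Δv₂ = |v₂ − v_a| = 1.319 km/s.
Δv = Δv₁ + Δv₂ = 2.021 + 1.319 = 3.340 km/s.

Δv = 3.34 km/s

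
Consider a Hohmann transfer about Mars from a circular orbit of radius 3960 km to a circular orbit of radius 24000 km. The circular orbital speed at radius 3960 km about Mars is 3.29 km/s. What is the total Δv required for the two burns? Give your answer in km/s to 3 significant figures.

From the circular-orbit relation v² = μ/r at r = 3960 km: μ = v²r = (3.29)² × 3960 = 42863.4 km³/s².
Transfer-ellipse semi-major axis a_t = (r₁ + r₂)/2 = (3960 + 24000)/2 = 13980 km.
Circular speed at r₁: v₁ = √(μ/r₁) = √(42863.4/3960) = 3.290 km/s.
Transfer-orbit speed at r₁ (vis-viva equation): v_p = √[μ(2/r₁ − 1/a_t)] = 4.311 km/s.
First burn Δv₁ = |v_p − v₁| = 1.021 km/s.
Circular speed at r₂: v₂ = √(μ/r₂) = 1.3364 km/s.
Transfer-orbit speed at r₂: v_a = √[μ(2/r₂ − 1/a_t)] = 0.71127 km/s.
Second burn Δv₂ = |v₂ − v_a| = 0.6251 km/s.
Δv = Δv₁ + Δv₂ = 1.021 + 0.6251 = 1.646 km/s.

Δv = 1.65 km/s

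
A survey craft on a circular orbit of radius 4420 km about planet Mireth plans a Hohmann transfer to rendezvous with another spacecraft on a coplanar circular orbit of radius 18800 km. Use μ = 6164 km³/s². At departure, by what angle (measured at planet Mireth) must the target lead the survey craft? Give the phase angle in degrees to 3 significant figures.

Transfer-ellipse semi-major axis a_t = (r₁ + r₂)/2 = (4420 + 18800)/2 = 11610 km.
Transfer time t = π√(a_t³/μ) = 50057.2 s.
Target angular speed ω₂ = √(μ/r₂³) = 3.04575×10^-5 rad/s.
Angle swept by the target during transfer: ω₂·t = 1.52462 rad = 87.354°.
The survey craft traverses 180° on the transfer ellipse, so the target must lead by 180° − 87.354° = 92.6°.

φ = 92.6°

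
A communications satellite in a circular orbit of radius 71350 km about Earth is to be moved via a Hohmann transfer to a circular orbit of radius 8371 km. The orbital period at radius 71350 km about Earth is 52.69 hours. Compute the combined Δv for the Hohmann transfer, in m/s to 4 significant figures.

Δv = 3612 m/s

From Kepler's third law T² = 4π²r³/μ at r = 71350 km, T = 52.69 hours = 52.69 × 3600 s = 1.89684×10^5 s: μ = 4π²r³/T² = 3.98548×10^5 km³/s².
Transfer-ellipse semi-major axis a_t = (r₁ + r₂)/2 = (71350 + 8371)/2 = 39860.5 km.
Circular speed at r₁: v₁ = √(μ/r₁) = √(3.98548×10^5/71350) = 2.363 km/s.
Transfer-orbit speed at r₁ (vis-viva): v_a = √[μ(2/r₁ − 1/a_t)] = 1.083 km/s.
First burn Δv₁ = |v_a − v₁| = 1.280 km/s.
Circular speed at r₂: v₂ = √(μ/r₂) = 6.900 km/s.
Transfer-orbit speed at r₂: v_p = √[μ(2/r₂ − 1/a_t)] = 9.232 km/s.
Second burn Δv₂ = |v₂ − v_p| = 2.332 km/s.
Δv = Δv₁ + Δv₂ = 1.280 + 2.332 = 3.612 km/s.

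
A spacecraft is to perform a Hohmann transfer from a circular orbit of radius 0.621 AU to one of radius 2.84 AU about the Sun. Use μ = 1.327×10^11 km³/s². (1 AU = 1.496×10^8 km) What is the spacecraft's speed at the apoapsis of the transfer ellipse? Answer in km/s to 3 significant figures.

v = 10.6 km/s

In km: r₁ = 0.621 × 1.496×10^8 = 9.29016×10^7 km; r₂ = 2.84 × 1.496×10^8 = 4.24864×10^8 km.
Semi-major axis of the transfer orbit: a_t = (9.29016×10^7 + 4.24864×10^8)/2 = 2.588828×10^8 km.
The apoapsis of the transfer ellipse is at r = 4.24864×10^8 km.
Vis-viva: v = √[μ(2/r − 1/a_t)] = √[1.327×10^11 × (2/4.24864×10^8 − 1/2.588828×10^8)] = 10.59 km/s.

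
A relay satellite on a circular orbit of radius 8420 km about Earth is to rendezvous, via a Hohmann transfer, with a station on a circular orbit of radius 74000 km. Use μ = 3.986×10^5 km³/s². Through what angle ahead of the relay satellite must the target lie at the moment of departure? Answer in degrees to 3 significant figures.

The Hohmann ellipse has a_t = (r₁ + r₂)/2 = 41210 km.
The half-period of the transfer ellipse is t = π√(a_t³/μ) = 41628.0 s.
Target angular speed ω₂ = √(μ/r₂³) = 3.13633×10^-5 rad/s.
Angle swept by the target during transfer: ω₂·t = 1.30559 rad = 74.80°.
Arrival is 180° from departure on the ellipse, so φ = 180° − 74.80° = 105°.

φ = 105°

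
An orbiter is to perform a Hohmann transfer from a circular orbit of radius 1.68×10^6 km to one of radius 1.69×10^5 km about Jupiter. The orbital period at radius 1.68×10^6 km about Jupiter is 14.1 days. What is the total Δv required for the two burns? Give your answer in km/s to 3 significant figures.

Δv = 14.5 km/s

From Kepler's third law T² = 4π²r³/μ at r = 1.68×10^6 km, T = 14.1 days = 14.1 × 86400 s = 1.21824×10^6 s: μ = 4π²r³/T² = 1.26131×10^8 km³/s².
The Hohmann ellipse has a_t = (r₁ + r₂)/2 = 9.245×10^5 km.
Circular speed at r₁: v₁ = √(μ/r₁) = √(1.26131×10^8/1.680×10^6) = 8.665 km/s.
Transfer-orbit speed at r₁ (v² = μ(2/r − 1/a)): v_a = √[μ(2/r₁ − 1/a_t)] = 3.705 km/s.
First burn Δv₁ = |v_a − v₁| = 4.960 km/s.
At r₂, v₂ = √(μ/r₂) = 27.319 km/s.
Transfer-orbit speed at r₂: v_p = √[μ(2/r₂ − 1/a_t)] = 36.827 km/s.
Second burn Δv₂ = |v₂ − v_p| = 9.508 km/s.
Total Δv = Δv₁ + Δv₂ = 14.47 km/s.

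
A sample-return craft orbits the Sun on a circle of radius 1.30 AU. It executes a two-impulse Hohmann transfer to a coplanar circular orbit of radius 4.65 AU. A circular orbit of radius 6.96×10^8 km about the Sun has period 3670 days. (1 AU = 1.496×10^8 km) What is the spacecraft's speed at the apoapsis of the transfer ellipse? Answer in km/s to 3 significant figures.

v = 9.12 km/s

From Kepler's third law T² = 4π²r³/μ at r = 6.96×10^8 km, T = 3670 days = 3670 × 86400 s = 3.17088×10^8 s: μ = 4π²r³/T² = 1.32382×10^11 km³/s².
In km: r₁ = 1.30 × 1.496×10^8 = 1.9448×10^8 km; r₂ = 4.65 × 1.496×10^8 = 6.9564×10^8 km.
The Hohmann ellipse has a_t = (r₁ + r₂)/2 = 4.4506×10^8 km.
At apoapsis, r = 6.9564×10^8 km.
From the vis-viva equation, v = √[μ(2/r − 1/a_t)] = 9.119 km/s.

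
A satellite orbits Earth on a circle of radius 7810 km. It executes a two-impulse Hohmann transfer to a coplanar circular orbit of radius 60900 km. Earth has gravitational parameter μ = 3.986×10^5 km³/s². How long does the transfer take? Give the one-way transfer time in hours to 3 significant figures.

The Hohmann ellipse has a_t = (r₁ + r₂)/2 = 34355 km.
Half the transfer-orbit period gives t = π√(a_t³/μ) = 31690 s.
Converting: 31690 s ÷ 3600 s/hour = 8.80 hours.

t = 8.80 hours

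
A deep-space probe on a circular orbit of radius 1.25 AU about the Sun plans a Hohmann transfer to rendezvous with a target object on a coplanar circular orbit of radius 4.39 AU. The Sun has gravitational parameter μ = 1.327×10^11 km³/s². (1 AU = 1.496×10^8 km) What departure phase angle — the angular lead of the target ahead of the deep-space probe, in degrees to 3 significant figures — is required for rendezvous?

φ = 87.3°

In km: r₁ = 1.25 × 1.496×10^8 = 1.870×10^8 km; r₂ = 4.39 × 1.496×10^8 = 6.56744×10^8 km.
The Hohmann ellipse has a_t = (r₁ + r₂)/2 = 4.21872×10^8 km.
The half-period of the transfer ellipse is t = π√(a_t³/μ) = 7.4728×10^7 s.
Target angular speed ω₂ = √(μ/r₂³) = 2.1644×10^-8 rad/s.
Angle swept by the target during transfer: ω₂·t = 1.6174 rad = 92.67°.
Arrival is 180° from departure on the ellipse, so φ = 180° − 92.67° = 87.3°.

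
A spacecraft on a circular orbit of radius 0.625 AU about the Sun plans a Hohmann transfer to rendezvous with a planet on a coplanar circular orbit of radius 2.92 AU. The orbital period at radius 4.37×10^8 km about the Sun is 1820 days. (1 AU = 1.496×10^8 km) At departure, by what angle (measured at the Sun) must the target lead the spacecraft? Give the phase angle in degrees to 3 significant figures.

φ = 94.9°

From Kepler's third law T² = 4π²r³/μ at r = 4.37×10^8 km, T = 1820 days = 1820 × 86400 s = 1.57248×10^8 s: μ = 4π²r³/T² = 1.33240×10^11 km³/s².
In km: r₁ = 0.625 × 1.496×10^8 = 9.350×10^7 km; r₂ = 2.92 × 1.496×10^8 = 4.36832×10^8 km.
Transfer-ellipse semi-major axis a_t = (r₁ + r₂)/2 = (9.350×10^7 + 4.36832×10^8)/2 = 2.65166×10^8 km.
Transfer time t = π√(a_t³/μ) = 3.7163×10^7 s.
The target's mean motion on its circular orbit is ω₂ = √(μ/r₂³) = 3.9980×10^-8 rad/s.
Angle swept by the target during transfer: ω₂·t = 1.4858 rad = 85.13°.
The spacecraft traverses 180° on the transfer ellipse, so the target must lead by 180° − 85.13° = 94.9°.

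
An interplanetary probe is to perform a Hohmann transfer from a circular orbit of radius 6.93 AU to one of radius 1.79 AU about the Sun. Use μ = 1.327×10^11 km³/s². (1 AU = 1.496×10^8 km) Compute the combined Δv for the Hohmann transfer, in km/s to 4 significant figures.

In km: r₁ = 6.93 × 1.496×10^8 = 1.036728×10^9 km; r₂ = 1.79 × 1.496×10^8 = 2.67784×10^8 km.
The Hohmann ellipse has a_t = (r₁ + r₂)/2 = 6.52256×10^8 km.
At r₁ the circular-orbit speed is v₁ = √(μ/r₁) = 11.314 km/s.
Transfer-orbit speed at r₁ (v² = μ(2/r − 1/a)): v_a = √[μ(2/r₁ − 1/a_t)] = 7.2491 km/s.
First burn Δv₁ = |v_a − v₁| = 4.065 km/s.
Circular speed at r₂: v₂ = √(μ/r₂) = 22.261 km/s.
Transfer-orbit speed at r₂: v_p = √[μ(2/r₂ − 1/a_t)] = 28.065 km/s.
Second burn Δv₂ = |v₂ − v_p| = 5.804 km/s.
Total Δv = Δv₁ + Δv₂ = 9.869 km/s.

Δv = 9.869 km/s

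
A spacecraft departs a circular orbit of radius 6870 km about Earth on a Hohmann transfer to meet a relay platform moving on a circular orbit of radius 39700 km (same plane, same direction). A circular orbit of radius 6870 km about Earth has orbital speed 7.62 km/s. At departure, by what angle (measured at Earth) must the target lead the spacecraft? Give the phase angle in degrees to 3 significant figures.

φ = 99.1°

From the circular-orbit relation v² = μ/r at r = 6870 km: μ = v²r = (7.62)² × 6870 = 3.98902×10^5 km³/s².
The Hohmann ellipse has a_t = (r₁ + r₂)/2 = 23285 km.
Transfer time t = π√(a_t³/μ) = 17673.84 s.
The target's mean motion on its circular orbit is ω₂ = √(μ/r₂³) = 7.984497×10^-5 rad/s.
Angle swept by the target during transfer: ω₂·t = 1.41117 rad = 80.854°.
The spacecraft traverses 180° on the transfer ellipse, so the target must lead by 180° − 80.854° = 99.1°.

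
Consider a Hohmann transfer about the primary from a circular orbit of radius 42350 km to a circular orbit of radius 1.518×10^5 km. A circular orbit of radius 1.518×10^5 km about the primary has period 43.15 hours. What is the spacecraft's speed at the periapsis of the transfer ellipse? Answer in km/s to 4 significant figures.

v = 14.54 km/s

From Kepler's third law T² = 4π²r³/μ at r = 1.518×10^5 km, T = 43.15 hours = 43.15 × 3600 s = 1.5534×10^5 s: μ = 4π²r³/T² = 5.72280×10^6 km³/s².
Transfer-ellipse semi-major axis a_t = (r₁ + r₂)/2 = (42350 + 1.518×10^5)/2 = 97075 km.
At periapsis, r = 42350 km.
Applying v² = μ(2/r − 1/a_t): v = 14.54 km/s.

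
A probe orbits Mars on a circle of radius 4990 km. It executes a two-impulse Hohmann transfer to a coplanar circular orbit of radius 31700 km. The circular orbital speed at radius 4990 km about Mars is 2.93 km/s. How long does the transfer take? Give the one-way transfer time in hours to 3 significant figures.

From the circular-orbit relation v² = μ/r at r = 4990 km: μ = v²r = (2.93)² × 4990 = 42838.7 km³/s².
The Hohmann ellipse has a_t = (r₁ + r₂)/2 = 18345 km.
Half the transfer-orbit period gives t = π√(a_t³/μ) = 37710 s.
Converting: 37710 s ÷ 3600 s/hour = 10.5 hours.

t = 10.5 hours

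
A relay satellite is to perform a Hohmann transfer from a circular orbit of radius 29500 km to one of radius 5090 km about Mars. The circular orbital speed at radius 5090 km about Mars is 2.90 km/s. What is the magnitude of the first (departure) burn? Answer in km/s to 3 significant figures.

Δv₁ = 0.551 km/s

From the circular-orbit relation v² = μ/r at r = 5090 km: μ = v²r = (2.90)² × 5090 = 42806.9 km³/s².
Transfer-ellipse semi-major axis a_t = (r₁ + r₂)/2 = (29500 + 5090)/2 = 17295 km.
On the circular orbit at r = 29500 km, v_c = √(μ/r) = 1.2046 km/s.
Vis-viva on the transfer ellipse at r = 29500 km gives v_t = √[μ(2/r − 1/a_t)] = 0.65350 km/s.
Δv₁ = |v_t − v_c| = |0.65350 − 1.2046| = 0.5511 km/s.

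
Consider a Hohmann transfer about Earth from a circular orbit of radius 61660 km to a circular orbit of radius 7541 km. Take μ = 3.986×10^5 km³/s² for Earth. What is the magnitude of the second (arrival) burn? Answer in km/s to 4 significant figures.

Δv₂ = 2.435 km/s

Semi-major axis of the transfer orbit: a_t = (61660 + 7541)/2 = 34600.5 km.
On the circular orbit at r = 7541 km, v_c = √(μ/r) = 7.270 km/s.
Vis-viva on the transfer ellipse at r = 7541 km gives v_t = √[μ(2/r − 1/a_t)] = 9.705 km/s.
Δv₂ = |v_t − v_c| = |9.705 − 7.270| = 2.435 km/s.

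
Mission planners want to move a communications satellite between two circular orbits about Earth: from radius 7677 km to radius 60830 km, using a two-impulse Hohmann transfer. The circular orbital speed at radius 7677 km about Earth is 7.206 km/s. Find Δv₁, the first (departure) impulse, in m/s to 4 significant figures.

From the circular-orbit relation v² = μ/r at r = 7677 km: μ = v²r = (7.206)² × 7677 = 3.98639×10^5 km³/s².
The Hohmann ellipse has a_t = (r₁ + r₂)/2 = 34253.5 km.
On the circular orbit at r = 7677 km, v_c = √(μ/r) = 7.206 km/s.
Vis-viva on the transfer ellipse at r = 7677 km gives v_t = √[μ(2/r − 1/a_t)] = 9.603 km/s.
Δv₁ = |v_t − v_c| = |9.603 − 7.206| = 2.397 km/s.

Δv₁ = 2397 m/s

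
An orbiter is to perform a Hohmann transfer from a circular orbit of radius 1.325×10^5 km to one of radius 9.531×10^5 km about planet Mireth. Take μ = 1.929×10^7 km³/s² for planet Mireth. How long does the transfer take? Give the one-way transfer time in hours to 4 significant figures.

Semi-major axis of the transfer orbit: a_t = (1.325×10^5 + 9.531×10^5)/2 = 5.428×10^5 km.
Half the transfer-orbit period gives t = π√(a_t³/μ) = 2.8605×10^5 s.
Converting: 2.8605×10^5 s ÷ 3600 s/hour = 79.46 hours.

t = 79.46 hours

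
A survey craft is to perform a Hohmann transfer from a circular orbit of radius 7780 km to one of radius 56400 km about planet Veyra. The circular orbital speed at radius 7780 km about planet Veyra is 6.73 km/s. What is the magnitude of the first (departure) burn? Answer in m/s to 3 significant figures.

From the circular-orbit relation v² = μ/r at r = 7780 km: μ = v²r = (6.73)² × 7780 = 3.52379×10^5 km³/s².
Semi-major axis of the transfer orbit: a_t = (7780 + 56400)/2 = 32090 km.
On the circular orbit at r = 7780 km, v_c = √(μ/r) = 6.730 km/s.
Transfer-orbit speed at the same r (vis-viva, a = a_t): v_t = √[μ(2/r − 1/a_t)] = 8.922 km/s.
Δv₁ = |v_t − v_c| = |8.922 − 6.730| = 2.192 km/s.

Δv₁ = 2190 m/s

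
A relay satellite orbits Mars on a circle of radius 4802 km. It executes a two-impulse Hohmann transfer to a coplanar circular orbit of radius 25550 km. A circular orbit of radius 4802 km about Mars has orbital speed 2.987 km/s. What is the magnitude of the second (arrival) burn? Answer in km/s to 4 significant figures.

Δv₂ = 0.5665 km/s

From the circular-orbit relation v² = μ/r at r = 4802 km: μ = v²r = (2.987)² × 4802 = 42844.3 km³/s².
The Hohmann ellipse has a_t = (r₁ + r₂)/2 = 15176 km.
On the circular orbit at r = 25550 km, v_c = √(μ/r) = 1.2949 km/s.
Vis-viva on the transfer ellipse at r = 25550 km gives v_t = √[μ(2/r − 1/a_t)] = 0.72842 km/s.
Δv₂ = |v_t − v_c| = |0.72842 − 1.2949| = 0.5665 km/s.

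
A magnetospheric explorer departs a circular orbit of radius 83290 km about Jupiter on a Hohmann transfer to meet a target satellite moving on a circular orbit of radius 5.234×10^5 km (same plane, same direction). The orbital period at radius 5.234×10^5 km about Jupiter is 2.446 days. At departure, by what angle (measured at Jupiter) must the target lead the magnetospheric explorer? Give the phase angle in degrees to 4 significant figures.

From Kepler's third law T² = 4π²r³/μ at r = 5.234×10^5 km, T = 2.446 days = 2.446 × 86400 s = 2.113344×10^5 s: μ = 4π²r³/T² = 1.26742×10^8 km³/s².
Transfer-ellipse semi-major axis a_t = (r₁ + r₂)/2 = (83290 + 5.234×10^5)/2 = 3.03345×10^5 km.
Transfer time t = π√(a_t³/μ) = 46622 s.
The target's mean motion on its circular orbit is ω₂ = √(μ/r₂³) = 2.9731×10^-5 rad/s.
Angle swept by the target during transfer: ω₂·t = 1.3861 rad = 79.42°.
Arrival is 180° from departure on the ellipse, so φ = 180° − 79.42° = 100.6°.

φ = 100.6°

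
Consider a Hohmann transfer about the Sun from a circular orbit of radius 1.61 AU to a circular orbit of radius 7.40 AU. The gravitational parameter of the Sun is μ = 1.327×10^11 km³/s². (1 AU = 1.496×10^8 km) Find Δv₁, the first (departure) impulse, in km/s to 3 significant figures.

In km: r₁ = 1.61 × 1.496×10^8 = 2.40856×10^8 km; r₂ = 7.40 × 1.496×10^8 = 1.10704×10^9 km.
Transfer-ellipse semi-major axis a_t = (r₁ + r₂)/2 = (2.40856×10^8 + 1.10704×10^9)/2 = 6.73948×10^8 km.
Circular speed at r = 2.40856×10^8 km: v_c = √(μ/r) = 23.472 km/s.
Transfer-orbit speed at the same r (vis-viva, a = a_t): v_t = √[μ(2/r − 1/a_t)] = 30.083 km/s.
Δv₁ = |v_t − v_c| = |30.083 − 23.472| = 6.611 km/s.

Δv₁ = 6.61 km/s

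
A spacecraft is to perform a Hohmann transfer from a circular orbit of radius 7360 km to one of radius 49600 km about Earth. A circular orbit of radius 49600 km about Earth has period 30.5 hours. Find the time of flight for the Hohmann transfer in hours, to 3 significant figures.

From Kepler's third law T² = 4π²r³/μ at r = 49600 km, T = 30.5 hours = 30.5 × 3600 s = 1.098×10^5 s: μ = 4π²r³/T² = 3.99577×10^5 km³/s².
The Hohmann ellipse has a_t = (r₁ + r₂)/2 = 28480 km.
Half the transfer-orbit period gives t = π√(a_t³/μ) = 23890 s.
Converting: 23890 s ÷ 3600 s/hour = 6.64 hours.

t = 6.64 hours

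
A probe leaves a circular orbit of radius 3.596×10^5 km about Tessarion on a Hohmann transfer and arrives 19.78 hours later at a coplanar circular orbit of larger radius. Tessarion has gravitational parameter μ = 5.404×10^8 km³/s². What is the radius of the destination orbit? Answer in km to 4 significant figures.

Transfer time t = 19.78 hours = 71208 s, and t = π√(a_t³/μ).
So a_t = (μ t²/π²)^(1/3) = (5.404×10^8 × (71208)² / π²)^(1/3) = 6.5237×10^5 km.
Since a_t = (r₁ + r₂)/2, r₂ = 2a_t − r₁ = 2×6.5237×10^5 − 3.596×10^5 = 9.4514×10^5 km.

r₂ = 9.451×10^5 km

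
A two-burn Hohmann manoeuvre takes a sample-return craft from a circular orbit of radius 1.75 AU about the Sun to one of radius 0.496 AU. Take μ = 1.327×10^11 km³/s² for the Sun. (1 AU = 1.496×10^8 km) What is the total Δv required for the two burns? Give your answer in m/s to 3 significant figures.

In km: r₁ = 1.75 × 1.496×10^8 = 2.618×10^8 km; r₂ = 0.496 × 1.496×10^8 = 7.42016×10^7 km.
The Hohmann ellipse has a_t = (r₁ + r₂)/2 = 1.680008×10^8 km.
Circular speed at r₁: v₁ = √(μ/r₁) = √(1.327×10^11/2.618×10^8) = 22.51390 km/s.
Transfer-orbit speed at r₁ (v² = μ(2/r − 1/a)): v_a = √[μ(2/r₁ − 1/a_t)] = 14.96241 km/s.
First burn Δv₁ = |v_a − v₁| = 7.551 km/s.
Circular speed at r₂: v₂ = √(μ/r₂) = 42.29 km/s.
Transfer-orbit speed at r₂: v_p = √[μ(2/r₂ − 1/a_t)] = 52.79 km/s.
Second burn Δv₂ = |v₂ − v_p| = 10.50 km/s.
Total Δv = Δv₁ + Δv₂ = 18.05 km/s.

Δv = 18100 m/s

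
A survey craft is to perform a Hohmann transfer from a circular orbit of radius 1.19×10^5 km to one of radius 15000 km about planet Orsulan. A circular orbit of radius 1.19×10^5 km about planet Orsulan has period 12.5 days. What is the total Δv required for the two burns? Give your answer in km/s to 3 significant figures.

Δv = 1.01 km/s

From Kepler's third law T² = 4π²r³/μ at r = 1.19×10^5 km, T = 12.5 days = 12.5 × 86400 s = 1.080×10^6 s: μ = 4π²r³/T² = 57036.5 km³/s².
Transfer-ellipse semi-major axis a_t = (r₁ + r₂)/2 = (1.190×10^5 + 15000)/2 = 67000 km.
Circular speed at r₁: v₁ = √(μ/r₁) = √(57036.5/1.190×10^5) = 0.692314 km/s.
Transfer-orbit speed at r₁ (vis-viva equation): v_a = √[μ(2/r₁ − 1/a_t)] = 0.327575 km/s.
First burn Δv₁ = |v_a − v₁| = 0.36474 km/s.
At r₂, v₂ = √(μ/r₂) = 1.94998 km/s.
Transfer-orbit speed at r₂: v_p = √[μ(2/r₂ − 1/a_t)] = 2.59876 km/s.
Second burn Δv₂ = |v₂ − v_p| = 0.64878 km/s.
Total Δv = Δv₁ + Δv₂ = 1.014 km/s.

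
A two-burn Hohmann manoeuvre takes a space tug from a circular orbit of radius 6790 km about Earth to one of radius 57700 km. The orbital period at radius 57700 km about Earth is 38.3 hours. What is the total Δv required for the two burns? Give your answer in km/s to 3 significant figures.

From Kepler's third law T² = 4π²r³/μ at r = 57700 km, T = 38.3 hours = 38.3 × 3600 s = 1.3788×10^5 s: μ = 4π²r³/T² = 3.98919×10^5 km³/s².
The Hohmann ellipse has a_t = (r₁ + r₂)/2 = 32245 km.
Circular speed at r₁: v₁ = √(μ/r₁) = √(3.98919×10^5/6790) = 7.6649 km/s.
Transfer-orbit speed at r₁ (vis-viva): v_p = √[μ(2/r₁ − 1/a_t)] = 10.253 km/s.
First burn Δv₁ = |v_p − v₁| = 2.588 km/s.
At r₂, v₂ = √(μ/r₂) = 2.6294 km/s.
Transfer-orbit speed at r₂: v_a = √[μ(2/r₂ − 1/a_t)] = 1.2066 km/s.
Second burn Δv₂ = |v₂ − v_a| = 1.423 km/s.
Total Δv = Δv₁ + Δv₂ = 4.011 km/s.

Δv = 4.01 km/s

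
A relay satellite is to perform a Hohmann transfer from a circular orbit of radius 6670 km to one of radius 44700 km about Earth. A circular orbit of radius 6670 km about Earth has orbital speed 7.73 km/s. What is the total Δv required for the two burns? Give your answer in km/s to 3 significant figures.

From the circular-orbit relation v² = μ/r at r = 6670 km: μ = v²r = (7.73)² × 6670 = 3.98552×10^5 km³/s².
Transfer-ellipse semi-major axis a_t = (r₁ + r₂)/2 = (6670 + 44700)/2 = 25685 km.
At r₁ the circular-orbit speed is v₁ = √(μ/r₁) = 7.73000 km/s.
On the transfer ellipse at r₁, vis-viva equation gives v_p = √[μ(2/r₁ − 1/a_t)] = 10.1975 km/s.
First burn Δv₁ = |v_p − v₁| = 2.4675 km/s.
Circular speed at r₂: v₂ = √(μ/r₂) = 2.9860 km/s.
Transfer-orbit speed at r₂: v_a = √[μ(2/r₂ − 1/a_t)] = 1.5216 km/s.
Second burn Δv₂ = |v₂ − v_a| = 1.4644 km/s.
Total Δv = Δv₁ + Δv₂ = 3.932 km/s.

Δv = 3.93 km/s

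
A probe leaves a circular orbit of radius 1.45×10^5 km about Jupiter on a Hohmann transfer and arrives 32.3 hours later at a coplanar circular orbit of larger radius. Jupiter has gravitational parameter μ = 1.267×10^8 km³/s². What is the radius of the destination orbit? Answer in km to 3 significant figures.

Transfer time t = 32.3 hours = 1.1628×10^5 s, and t = π√(a_t³/μ).
So a_t = (μ t²/π²)^(1/3) = (1.267×10^8 × (1.1628×10^5)² / π²)^(1/3) = 5.5782×10^5 km.
Since a_t = (r₁ + r₂)/2, r₂ = 2a_t − r₁ = 2×5.5782×10^5 − 1.450×10^5 = 9.7064×10^5 km.

r₂ = 9.71×10^5 km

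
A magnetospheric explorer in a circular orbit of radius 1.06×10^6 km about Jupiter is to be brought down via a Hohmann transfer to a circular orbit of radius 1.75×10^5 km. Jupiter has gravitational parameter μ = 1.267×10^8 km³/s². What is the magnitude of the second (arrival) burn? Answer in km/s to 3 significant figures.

Transfer-ellipse semi-major axis a_t = (r₁ + r₂)/2 = (1.060×10^6 + 1.750×10^5)/2 = 6.175×10^5 km.
Circular speed at r = 1.750×10^5 km: v_c = √(μ/r) = 26.9072 km/s.
Transfer-orbit speed at the same r (vis-viva, a = a_t): v_t = √[μ(2/r − 1/a_t)] = 35.2536 km/s.
Δv₂ = |v_t − v_c| = |35.2536 − 26.9072| = 8.346 km/s.

Δv₂ = 8.35 km/s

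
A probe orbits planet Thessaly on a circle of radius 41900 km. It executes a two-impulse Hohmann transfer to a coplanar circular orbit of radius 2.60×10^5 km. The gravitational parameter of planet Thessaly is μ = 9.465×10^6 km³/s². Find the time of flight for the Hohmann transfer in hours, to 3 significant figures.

t = 16.6 hours

Semi-major axis of the transfer orbit: a_t = (41900 + 2.600×10^5)/2 = 1.5095×10^5 km.
Transfer time t = π√(a_t³/μ) = π√((1.5095×10^5)³ / 9.465×10^6) = 59890 s.
Converting: 59890 s ÷ 3600 s/hour = 16.6 hours.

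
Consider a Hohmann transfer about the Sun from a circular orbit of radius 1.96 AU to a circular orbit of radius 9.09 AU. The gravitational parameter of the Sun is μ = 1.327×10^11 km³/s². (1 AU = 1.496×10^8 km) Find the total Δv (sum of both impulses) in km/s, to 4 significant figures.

In km: r₁ = 1.96 × 1.496×10^8 = 2.93216×10^8 km; r₂ = 9.09 × 1.496×10^8 = 1.359864×10^9 km.
The Hohmann ellipse has a_t = (r₁ + r₂)/2 = 8.2654×10^8 km.
At r₁ the circular-orbit speed is v₁ = √(μ/r₁) = 21.274 km/s.
Transfer-orbit speed at r₁ (vis-viva equation): v_p = √[μ(2/r₁ − 1/a_t)] = 27.287 km/s.
First burn Δv₁ = |v_p − v₁| = 6.013 km/s.
At r₂, v₂ = √(μ/r₂) = 9.8784 km/s.
Transfer-orbit speed at r₂: v_a = √[μ(2/r₂ − 1/a_t)] = 5.8837 km/s.
Second burn Δv₂ = |v₂ − v_a| = 3.995 km/s.
Total Δv = Δv₁ + Δv₂ = 10.01 km/s.

Δv = 10.01 km/s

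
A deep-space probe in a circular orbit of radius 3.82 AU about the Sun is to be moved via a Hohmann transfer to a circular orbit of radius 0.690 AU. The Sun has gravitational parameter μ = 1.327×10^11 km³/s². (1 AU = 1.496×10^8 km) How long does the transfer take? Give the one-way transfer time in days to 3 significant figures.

t = 618 days

In km: r₁ = 3.82 × 1.496×10^8 = 5.71472×10^8 km; r₂ = 0.690 × 1.496×10^8 = 1.03224×10^8 km.
The Hohmann ellipse has a_t = (r₁ + r₂)/2 = 3.37348×10^8 km.
By Kepler's third law the transfer-orbit period is T = 2π√(a_t³/μ), so t = T/2 = 5.3436×10^7 s.
Converting: 5.3436×10^7 s ÷ 86400 s/day = 618 days.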